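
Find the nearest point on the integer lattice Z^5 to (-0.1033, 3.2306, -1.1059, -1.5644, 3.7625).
(0, 3, -1, -2, 4)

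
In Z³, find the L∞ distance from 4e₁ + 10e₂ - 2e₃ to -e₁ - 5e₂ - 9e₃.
15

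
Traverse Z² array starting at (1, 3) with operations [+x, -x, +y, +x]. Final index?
(2, 4)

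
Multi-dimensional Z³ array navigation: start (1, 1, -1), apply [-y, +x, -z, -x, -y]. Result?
(1, -1, -2)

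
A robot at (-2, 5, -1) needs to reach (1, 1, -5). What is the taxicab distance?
11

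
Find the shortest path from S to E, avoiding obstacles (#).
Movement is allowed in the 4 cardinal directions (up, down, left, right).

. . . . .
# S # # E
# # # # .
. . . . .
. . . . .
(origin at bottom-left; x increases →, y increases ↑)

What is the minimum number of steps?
5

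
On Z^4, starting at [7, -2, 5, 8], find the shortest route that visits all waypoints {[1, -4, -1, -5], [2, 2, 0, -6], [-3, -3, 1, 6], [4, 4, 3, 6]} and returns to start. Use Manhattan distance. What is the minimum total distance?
76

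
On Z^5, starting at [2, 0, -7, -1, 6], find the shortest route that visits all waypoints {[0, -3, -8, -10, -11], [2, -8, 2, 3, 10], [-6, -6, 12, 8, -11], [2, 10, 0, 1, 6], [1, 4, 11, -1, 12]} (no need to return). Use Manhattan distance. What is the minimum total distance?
166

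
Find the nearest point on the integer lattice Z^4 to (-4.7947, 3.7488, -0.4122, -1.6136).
(-5, 4, 0, -2)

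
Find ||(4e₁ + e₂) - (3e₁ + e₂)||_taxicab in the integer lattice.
1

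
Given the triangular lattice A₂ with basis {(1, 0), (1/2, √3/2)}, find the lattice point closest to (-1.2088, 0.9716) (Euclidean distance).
(-1.5, 0.866)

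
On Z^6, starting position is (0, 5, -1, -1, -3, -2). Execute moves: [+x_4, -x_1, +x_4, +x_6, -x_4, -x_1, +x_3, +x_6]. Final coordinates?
(-2, 5, 0, 0, -3, 0)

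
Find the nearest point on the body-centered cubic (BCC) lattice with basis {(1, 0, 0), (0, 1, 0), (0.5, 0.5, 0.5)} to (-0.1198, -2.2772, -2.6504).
(0, -2, -3)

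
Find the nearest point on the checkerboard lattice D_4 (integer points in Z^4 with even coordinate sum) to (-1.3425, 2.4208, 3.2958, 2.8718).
(-1, 3, 3, 3)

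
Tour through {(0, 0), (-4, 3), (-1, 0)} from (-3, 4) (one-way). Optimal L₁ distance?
9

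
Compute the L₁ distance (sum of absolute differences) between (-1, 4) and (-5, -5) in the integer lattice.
13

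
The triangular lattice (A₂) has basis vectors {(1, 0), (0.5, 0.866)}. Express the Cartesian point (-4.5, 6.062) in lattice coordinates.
-8b₁ + 7b₂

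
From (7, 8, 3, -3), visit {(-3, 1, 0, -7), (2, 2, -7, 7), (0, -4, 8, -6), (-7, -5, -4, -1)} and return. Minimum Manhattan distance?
122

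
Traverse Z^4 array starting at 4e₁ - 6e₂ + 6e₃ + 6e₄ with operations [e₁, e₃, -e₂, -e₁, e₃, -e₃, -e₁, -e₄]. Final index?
(3, -7, 7, 5)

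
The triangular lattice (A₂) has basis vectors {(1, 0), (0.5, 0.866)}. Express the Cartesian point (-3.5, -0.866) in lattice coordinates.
-3b₁ - b₂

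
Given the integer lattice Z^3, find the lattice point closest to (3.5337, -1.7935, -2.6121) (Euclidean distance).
(4, -2, -3)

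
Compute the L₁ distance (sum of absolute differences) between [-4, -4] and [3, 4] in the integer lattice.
15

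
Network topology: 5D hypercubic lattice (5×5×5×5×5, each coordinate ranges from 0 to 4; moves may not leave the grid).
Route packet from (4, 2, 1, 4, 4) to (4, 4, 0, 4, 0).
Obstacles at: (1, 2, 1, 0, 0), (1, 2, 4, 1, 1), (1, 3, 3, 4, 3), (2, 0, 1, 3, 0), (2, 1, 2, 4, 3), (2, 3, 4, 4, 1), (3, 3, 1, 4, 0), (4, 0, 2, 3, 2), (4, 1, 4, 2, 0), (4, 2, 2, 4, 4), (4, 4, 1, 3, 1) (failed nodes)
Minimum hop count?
7
(one shortest path: (4, 2, 1, 4, 4) → (4, 3, 1, 4, 4) → (4, 4, 1, 4, 4) → (4, 4, 0, 4, 4) → (4, 4, 0, 4, 3) → (4, 4, 0, 4, 2) → (4, 4, 0, 4, 1) → (4, 4, 0, 4, 0))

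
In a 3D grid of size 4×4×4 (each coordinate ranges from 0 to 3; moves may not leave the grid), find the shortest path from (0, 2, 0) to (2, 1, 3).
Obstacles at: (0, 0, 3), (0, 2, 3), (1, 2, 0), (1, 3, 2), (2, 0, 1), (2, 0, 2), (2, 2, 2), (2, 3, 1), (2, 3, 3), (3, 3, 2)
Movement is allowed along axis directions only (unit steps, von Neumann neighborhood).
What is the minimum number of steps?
6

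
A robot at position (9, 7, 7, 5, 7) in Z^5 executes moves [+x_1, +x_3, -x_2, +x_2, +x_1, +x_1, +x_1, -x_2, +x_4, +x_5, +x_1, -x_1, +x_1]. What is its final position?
(14, 6, 8, 6, 8)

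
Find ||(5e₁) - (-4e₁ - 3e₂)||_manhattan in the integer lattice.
12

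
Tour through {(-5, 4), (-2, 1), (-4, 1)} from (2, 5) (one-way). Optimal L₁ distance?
14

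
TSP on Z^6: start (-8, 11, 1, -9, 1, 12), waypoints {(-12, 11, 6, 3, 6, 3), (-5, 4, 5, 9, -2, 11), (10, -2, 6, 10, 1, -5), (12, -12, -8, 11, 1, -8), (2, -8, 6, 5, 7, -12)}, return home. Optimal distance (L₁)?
238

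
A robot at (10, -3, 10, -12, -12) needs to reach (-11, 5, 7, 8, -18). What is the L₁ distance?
58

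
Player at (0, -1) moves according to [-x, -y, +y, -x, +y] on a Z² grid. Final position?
(-2, 0)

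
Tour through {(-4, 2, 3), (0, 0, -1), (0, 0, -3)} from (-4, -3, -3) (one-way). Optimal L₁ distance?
19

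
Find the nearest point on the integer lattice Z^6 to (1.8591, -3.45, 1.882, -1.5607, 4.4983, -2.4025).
(2, -3, 2, -2, 4, -2)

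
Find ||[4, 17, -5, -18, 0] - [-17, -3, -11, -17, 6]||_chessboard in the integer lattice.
21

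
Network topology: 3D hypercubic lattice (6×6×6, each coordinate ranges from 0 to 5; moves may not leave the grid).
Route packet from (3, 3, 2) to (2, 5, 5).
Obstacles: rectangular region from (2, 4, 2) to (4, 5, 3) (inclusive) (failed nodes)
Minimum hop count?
6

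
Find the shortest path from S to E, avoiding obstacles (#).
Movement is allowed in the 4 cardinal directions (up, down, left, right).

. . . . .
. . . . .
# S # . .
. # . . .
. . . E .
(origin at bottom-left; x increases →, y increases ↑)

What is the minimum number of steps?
6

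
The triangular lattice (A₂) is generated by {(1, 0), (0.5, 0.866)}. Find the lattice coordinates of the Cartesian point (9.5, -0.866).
10b₁ - b₂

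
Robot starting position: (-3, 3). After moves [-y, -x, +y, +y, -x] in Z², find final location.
(-5, 4)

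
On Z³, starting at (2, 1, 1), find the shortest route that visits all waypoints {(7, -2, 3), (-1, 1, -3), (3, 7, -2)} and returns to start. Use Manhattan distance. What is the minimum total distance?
46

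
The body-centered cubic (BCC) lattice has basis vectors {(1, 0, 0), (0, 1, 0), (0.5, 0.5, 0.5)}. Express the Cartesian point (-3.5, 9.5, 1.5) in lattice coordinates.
-5b₁ + 8b₂ + 3b₃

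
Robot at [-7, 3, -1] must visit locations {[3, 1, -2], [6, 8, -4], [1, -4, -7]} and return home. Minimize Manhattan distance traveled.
66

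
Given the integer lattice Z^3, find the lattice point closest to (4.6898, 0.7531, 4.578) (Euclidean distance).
(5, 1, 5)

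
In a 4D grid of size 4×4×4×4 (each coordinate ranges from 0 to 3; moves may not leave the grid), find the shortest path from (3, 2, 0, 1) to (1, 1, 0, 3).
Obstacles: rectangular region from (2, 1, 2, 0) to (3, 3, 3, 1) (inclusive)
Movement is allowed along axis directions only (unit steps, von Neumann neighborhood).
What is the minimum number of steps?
5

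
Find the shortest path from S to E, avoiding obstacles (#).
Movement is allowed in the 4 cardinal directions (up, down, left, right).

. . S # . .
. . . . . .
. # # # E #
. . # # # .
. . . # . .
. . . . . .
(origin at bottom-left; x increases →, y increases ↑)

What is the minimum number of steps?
4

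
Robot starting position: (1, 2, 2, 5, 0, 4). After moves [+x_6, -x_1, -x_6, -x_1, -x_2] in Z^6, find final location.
(-1, 1, 2, 5, 0, 4)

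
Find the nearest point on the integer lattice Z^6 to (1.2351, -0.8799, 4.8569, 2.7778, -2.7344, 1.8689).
(1, -1, 5, 3, -3, 2)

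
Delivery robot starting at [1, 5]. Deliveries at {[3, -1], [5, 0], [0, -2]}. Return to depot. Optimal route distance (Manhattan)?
24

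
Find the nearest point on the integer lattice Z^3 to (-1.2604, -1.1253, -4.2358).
(-1, -1, -4)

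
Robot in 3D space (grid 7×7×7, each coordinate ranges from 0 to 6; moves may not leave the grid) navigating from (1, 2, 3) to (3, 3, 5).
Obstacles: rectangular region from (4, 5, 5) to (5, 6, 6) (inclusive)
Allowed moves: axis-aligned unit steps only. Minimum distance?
5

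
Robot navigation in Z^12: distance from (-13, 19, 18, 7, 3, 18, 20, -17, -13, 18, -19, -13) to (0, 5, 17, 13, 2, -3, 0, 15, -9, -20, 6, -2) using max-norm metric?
38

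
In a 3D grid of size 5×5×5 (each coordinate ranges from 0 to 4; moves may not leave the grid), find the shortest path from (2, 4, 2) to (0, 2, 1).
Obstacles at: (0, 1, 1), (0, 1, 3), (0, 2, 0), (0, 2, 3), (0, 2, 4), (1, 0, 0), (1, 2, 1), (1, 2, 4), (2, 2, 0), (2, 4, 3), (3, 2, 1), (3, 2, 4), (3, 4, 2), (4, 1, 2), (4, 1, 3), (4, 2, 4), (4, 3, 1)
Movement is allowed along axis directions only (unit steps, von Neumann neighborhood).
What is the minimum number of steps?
5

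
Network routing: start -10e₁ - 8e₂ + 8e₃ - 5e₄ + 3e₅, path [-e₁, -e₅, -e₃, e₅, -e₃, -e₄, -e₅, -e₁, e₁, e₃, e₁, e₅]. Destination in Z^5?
(-10, -8, 7, -6, 3)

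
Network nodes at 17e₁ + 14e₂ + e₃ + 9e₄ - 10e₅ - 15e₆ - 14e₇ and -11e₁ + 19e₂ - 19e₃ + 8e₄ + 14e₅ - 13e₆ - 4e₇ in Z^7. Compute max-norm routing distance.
28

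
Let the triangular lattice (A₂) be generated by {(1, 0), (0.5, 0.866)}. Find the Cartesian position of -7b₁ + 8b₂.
(-3, 6.928)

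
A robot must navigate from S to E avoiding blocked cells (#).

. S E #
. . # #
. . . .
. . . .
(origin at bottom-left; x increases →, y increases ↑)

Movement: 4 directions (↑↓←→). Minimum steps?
1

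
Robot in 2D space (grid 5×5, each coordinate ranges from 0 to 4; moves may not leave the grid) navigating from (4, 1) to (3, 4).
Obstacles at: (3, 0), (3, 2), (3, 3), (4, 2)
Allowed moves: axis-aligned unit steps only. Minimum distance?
6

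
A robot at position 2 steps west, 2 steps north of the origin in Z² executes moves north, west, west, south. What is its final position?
(-4, 2)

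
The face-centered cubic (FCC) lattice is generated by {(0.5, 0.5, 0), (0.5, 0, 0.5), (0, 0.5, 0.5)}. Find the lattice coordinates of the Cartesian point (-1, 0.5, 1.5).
-2b₁ + 3b₃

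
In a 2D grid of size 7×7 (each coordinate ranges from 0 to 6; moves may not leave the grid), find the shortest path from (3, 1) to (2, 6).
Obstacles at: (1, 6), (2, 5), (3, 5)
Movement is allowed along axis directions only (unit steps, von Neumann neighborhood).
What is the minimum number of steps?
8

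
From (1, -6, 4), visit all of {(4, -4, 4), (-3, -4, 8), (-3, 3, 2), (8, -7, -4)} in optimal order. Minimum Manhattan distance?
54
(one optimal route: (1, -6, 4) → (-3, -4, 8) → (-3, 3, 2) → (4, -4, 4) → (8, -7, -4))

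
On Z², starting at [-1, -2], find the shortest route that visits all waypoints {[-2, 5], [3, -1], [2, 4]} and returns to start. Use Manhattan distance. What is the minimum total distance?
24
(one optimal route: (-1, -2) → (-2, 5) → (2, 4) → (3, -1) → (-1, -2))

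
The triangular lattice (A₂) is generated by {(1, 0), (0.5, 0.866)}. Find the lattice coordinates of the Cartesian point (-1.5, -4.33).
b₁ - 5b₂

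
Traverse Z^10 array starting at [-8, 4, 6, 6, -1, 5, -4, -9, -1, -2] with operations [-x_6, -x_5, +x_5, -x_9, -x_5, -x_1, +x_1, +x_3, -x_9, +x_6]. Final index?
(-8, 4, 7, 6, -2, 5, -4, -9, -3, -2)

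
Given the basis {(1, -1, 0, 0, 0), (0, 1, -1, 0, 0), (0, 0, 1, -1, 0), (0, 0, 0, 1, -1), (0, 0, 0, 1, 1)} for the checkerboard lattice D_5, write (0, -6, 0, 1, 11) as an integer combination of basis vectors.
-6b₂ - 6b₃ - 8b₄ + 3b₅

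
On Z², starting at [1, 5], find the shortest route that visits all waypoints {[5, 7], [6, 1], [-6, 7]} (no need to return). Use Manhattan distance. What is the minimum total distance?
27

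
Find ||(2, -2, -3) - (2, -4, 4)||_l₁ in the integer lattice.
9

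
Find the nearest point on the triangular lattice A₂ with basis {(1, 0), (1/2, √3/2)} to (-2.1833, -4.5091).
(-2.5, -4.33)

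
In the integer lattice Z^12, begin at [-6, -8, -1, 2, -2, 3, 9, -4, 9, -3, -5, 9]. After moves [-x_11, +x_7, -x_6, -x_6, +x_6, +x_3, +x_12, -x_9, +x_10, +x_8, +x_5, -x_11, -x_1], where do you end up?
(-7, -8, 0, 2, -1, 2, 10, -3, 8, -2, -7, 10)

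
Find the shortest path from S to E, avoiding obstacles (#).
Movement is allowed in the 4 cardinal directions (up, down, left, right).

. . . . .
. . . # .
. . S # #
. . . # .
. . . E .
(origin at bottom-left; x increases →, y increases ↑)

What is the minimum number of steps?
3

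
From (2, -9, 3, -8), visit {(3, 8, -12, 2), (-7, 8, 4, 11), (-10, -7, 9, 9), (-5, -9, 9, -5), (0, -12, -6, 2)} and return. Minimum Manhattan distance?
150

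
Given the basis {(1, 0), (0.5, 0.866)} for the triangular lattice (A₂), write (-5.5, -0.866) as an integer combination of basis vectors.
-5b₁ - b₂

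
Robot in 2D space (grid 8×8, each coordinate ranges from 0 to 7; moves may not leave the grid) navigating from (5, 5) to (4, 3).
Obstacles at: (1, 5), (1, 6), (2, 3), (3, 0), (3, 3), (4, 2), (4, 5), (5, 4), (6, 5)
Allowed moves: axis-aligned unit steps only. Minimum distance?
7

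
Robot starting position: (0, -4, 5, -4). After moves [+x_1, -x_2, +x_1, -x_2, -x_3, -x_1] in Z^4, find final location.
(1, -6, 4, -4)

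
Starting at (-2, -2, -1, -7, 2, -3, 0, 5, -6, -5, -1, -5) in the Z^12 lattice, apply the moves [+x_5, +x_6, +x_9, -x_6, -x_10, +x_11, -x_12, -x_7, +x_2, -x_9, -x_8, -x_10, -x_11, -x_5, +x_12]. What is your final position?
(-2, -1, -1, -7, 2, -3, -1, 4, -6, -7, -1, -5)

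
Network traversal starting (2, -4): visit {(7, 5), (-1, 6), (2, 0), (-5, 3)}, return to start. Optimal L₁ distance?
44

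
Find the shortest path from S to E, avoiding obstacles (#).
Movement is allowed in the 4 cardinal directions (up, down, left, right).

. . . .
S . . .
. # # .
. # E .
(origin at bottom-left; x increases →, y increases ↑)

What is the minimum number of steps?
6
(one shortest path: (0, 2) → (1, 2) → (2, 2) → (3, 2) → (3, 1) → (3, 0) → (2, 0))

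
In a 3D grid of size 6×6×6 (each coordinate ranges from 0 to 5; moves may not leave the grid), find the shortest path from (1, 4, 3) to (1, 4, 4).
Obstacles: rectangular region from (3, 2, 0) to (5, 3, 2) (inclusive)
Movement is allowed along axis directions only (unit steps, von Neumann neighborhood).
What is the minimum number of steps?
1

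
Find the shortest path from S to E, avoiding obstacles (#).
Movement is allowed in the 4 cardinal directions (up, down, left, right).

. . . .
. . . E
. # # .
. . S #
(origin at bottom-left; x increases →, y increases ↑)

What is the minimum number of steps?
7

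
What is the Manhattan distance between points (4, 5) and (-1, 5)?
5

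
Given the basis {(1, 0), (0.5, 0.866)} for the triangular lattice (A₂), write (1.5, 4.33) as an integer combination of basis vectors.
-b₁ + 5b₂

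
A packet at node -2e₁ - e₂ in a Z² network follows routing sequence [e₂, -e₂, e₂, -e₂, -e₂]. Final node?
(-2, -2)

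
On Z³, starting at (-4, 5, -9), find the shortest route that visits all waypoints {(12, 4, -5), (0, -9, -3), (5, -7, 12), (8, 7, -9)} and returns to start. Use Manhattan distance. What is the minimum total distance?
106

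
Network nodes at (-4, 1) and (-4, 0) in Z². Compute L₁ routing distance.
1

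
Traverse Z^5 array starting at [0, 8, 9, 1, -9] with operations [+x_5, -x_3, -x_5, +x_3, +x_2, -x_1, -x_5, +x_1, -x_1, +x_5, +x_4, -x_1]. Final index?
(-2, 9, 9, 2, -9)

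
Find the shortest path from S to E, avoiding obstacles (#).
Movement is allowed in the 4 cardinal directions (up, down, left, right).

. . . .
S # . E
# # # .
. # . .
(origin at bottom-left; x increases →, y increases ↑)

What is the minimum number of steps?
5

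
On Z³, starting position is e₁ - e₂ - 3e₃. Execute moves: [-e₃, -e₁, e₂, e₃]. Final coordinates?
(0, 0, -3)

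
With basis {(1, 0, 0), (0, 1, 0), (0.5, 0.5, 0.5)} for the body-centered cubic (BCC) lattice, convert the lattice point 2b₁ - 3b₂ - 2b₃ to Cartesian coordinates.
(1, -4, -1)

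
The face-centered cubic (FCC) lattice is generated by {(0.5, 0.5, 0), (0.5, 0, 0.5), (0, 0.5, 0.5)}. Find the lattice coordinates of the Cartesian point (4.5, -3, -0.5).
2b₁ + 7b₂ - 8b₃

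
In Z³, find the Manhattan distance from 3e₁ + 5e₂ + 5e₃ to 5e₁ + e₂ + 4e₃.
7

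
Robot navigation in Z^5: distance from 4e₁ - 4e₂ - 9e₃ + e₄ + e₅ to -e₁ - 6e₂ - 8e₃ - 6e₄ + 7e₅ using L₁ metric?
21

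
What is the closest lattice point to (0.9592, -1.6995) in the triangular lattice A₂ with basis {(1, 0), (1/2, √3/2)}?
(1, -1.732)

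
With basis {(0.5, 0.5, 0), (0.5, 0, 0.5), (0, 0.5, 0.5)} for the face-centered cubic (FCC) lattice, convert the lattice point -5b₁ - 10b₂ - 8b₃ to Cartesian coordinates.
(-7.5, -6.5, -9)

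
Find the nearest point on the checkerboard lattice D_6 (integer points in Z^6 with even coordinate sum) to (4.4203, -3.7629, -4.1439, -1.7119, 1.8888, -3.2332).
(5, -4, -4, -2, 2, -3)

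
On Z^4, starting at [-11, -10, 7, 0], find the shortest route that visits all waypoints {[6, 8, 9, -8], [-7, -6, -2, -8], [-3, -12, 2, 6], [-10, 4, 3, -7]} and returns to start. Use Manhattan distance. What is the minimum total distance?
140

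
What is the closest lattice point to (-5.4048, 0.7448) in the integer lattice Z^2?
(-5, 1)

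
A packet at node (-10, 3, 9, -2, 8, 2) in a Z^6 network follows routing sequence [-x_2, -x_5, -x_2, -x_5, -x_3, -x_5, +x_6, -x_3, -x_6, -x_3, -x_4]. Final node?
(-10, 1, 6, -3, 5, 2)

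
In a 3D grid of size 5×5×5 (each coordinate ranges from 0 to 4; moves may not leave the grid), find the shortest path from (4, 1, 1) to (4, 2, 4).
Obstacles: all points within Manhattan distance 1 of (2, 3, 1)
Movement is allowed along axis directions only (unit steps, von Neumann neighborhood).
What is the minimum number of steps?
4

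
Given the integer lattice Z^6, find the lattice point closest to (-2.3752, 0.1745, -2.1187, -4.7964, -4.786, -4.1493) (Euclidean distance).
(-2, 0, -2, -5, -5, -4)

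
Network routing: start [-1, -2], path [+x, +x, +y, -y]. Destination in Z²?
(1, -2)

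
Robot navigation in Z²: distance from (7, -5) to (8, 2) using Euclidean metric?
7.07107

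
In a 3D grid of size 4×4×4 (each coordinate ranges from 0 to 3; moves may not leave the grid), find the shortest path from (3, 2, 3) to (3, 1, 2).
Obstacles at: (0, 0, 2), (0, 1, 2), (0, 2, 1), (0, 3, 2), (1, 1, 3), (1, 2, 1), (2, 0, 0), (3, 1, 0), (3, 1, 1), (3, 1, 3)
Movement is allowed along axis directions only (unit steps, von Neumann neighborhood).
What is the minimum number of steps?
2
(one shortest path: (3, 2, 3) → (3, 2, 2) → (3, 1, 2))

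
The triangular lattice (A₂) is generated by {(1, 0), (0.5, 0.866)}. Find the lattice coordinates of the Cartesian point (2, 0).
2b₁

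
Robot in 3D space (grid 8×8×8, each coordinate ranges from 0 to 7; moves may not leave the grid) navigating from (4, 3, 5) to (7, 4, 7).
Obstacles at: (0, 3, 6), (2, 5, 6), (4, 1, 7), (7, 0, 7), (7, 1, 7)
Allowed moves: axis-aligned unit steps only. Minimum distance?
6
(one shortest path: (4, 3, 5) → (5, 3, 5) → (6, 3, 5) → (7, 3, 5) → (7, 4, 5) → (7, 4, 6) → (7, 4, 7))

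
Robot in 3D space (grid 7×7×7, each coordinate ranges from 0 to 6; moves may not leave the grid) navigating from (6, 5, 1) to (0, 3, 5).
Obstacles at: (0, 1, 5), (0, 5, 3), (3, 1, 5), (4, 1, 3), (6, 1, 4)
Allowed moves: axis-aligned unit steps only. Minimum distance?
12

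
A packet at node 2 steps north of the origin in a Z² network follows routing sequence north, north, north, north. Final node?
(0, 6)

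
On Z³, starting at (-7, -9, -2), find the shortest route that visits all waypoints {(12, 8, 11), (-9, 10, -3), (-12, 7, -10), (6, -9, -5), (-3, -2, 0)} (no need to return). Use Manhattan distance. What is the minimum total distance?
115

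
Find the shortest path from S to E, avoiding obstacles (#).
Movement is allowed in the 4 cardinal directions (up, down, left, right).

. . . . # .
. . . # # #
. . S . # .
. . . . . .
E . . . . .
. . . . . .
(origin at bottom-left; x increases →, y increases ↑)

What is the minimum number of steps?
4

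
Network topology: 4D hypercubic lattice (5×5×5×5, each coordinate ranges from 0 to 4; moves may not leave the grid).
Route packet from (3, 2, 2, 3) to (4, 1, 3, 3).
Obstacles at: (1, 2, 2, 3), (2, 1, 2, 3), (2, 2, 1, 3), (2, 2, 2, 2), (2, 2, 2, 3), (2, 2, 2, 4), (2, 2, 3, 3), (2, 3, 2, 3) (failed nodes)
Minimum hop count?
3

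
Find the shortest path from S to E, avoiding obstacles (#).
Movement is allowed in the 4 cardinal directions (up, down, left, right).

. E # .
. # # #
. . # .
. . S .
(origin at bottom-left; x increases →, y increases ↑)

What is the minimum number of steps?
6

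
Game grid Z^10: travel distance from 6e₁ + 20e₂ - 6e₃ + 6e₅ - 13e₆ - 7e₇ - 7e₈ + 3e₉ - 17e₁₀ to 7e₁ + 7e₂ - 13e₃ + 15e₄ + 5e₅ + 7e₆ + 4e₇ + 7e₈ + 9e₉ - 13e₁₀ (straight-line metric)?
34.8425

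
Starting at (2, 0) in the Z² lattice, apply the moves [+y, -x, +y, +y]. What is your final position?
(1, 3)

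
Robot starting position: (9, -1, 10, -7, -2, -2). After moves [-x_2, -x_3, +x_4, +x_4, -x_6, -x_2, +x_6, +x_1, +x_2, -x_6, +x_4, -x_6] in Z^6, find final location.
(10, -2, 9, -4, -2, -4)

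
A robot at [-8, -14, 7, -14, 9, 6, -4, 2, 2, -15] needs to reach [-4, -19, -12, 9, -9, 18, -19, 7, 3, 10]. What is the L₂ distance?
47.697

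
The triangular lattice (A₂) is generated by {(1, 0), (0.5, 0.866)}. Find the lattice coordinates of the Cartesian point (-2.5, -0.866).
-2b₁ - b₂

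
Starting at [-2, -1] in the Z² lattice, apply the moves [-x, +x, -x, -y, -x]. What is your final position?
(-4, -2)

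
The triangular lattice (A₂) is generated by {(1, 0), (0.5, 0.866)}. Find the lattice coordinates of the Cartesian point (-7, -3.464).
-5b₁ - 4b₂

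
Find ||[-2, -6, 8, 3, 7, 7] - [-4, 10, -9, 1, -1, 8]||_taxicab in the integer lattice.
46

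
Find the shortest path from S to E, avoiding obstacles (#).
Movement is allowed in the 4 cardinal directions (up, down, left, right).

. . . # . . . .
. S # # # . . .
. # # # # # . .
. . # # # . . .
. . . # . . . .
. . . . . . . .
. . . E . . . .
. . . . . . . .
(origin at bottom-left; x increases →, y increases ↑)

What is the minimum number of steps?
9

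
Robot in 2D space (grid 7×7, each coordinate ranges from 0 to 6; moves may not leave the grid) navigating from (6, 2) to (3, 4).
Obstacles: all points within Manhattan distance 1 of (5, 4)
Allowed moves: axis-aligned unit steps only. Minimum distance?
5
(one shortest path: (6, 2) → (5, 2) → (4, 2) → (3, 2) → (3, 3) → (3, 4))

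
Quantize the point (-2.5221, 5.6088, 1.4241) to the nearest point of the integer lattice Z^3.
(-3, 6, 1)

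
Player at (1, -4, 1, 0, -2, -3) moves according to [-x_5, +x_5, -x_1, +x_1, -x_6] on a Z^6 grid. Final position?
(1, -4, 1, 0, -2, -4)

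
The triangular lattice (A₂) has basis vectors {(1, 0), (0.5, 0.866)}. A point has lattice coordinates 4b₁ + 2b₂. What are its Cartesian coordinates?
(5, 1.732)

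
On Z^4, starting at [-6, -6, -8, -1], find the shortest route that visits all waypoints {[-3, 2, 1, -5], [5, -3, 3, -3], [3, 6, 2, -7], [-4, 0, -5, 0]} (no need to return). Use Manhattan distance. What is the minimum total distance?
55
(one optimal route: (-6, -6, -8, -1) → (-4, 0, -5, 0) → (-3, 2, 1, -5) → (3, 6, 2, -7) → (5, -3, 3, -3))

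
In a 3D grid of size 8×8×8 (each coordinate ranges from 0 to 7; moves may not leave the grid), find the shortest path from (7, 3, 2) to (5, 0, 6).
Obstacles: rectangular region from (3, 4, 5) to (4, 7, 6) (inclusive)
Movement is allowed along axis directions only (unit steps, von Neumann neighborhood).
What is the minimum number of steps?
9
(one shortest path: (7, 3, 2) → (6, 3, 2) → (5, 3, 2) → (5, 2, 2) → (5, 1, 2) → (5, 0, 2) → (5, 0, 3) → (5, 0, 4) → (5, 0, 5) → (5, 0, 6))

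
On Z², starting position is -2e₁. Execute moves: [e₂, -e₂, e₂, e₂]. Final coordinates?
(-2, 2)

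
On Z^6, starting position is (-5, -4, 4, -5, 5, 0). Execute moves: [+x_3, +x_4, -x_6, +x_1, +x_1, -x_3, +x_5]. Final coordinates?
(-3, -4, 4, -4, 6, -1)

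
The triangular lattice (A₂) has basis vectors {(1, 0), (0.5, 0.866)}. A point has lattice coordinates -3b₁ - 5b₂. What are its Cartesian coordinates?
(-5.5, -4.33)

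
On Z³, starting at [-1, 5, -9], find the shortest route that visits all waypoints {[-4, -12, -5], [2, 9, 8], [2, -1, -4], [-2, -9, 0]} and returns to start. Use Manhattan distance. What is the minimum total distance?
96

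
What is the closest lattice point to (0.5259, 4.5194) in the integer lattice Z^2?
(1, 5)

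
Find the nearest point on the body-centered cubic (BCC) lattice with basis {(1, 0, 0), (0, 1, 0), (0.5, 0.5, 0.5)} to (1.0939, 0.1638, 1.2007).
(1, 0, 1)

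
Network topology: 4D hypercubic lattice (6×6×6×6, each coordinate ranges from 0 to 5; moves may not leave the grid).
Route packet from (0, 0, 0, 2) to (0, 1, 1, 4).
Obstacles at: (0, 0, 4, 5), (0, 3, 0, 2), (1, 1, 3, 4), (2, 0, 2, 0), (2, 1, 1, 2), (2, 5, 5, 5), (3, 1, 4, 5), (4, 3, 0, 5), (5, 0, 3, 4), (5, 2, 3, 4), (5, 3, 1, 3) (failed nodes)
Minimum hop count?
4
(one shortest path: (0, 0, 0, 2) → (0, 1, 0, 2) → (0, 1, 1, 2) → (0, 1, 1, 3) → (0, 1, 1, 4))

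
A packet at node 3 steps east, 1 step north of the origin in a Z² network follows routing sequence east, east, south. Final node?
(5, 0)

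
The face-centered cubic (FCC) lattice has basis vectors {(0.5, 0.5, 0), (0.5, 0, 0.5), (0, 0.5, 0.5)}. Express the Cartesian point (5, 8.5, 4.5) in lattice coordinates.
9b₁ + b₂ + 8b₃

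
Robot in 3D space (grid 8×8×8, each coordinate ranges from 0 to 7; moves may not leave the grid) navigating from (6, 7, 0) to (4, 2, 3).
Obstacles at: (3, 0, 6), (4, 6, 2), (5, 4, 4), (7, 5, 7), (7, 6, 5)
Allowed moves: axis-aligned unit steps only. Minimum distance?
10
(one shortest path: (6, 7, 0) → (5, 7, 0) → (4, 7, 0) → (4, 6, 0) → (4, 5, 0) → (4, 4, 0) → (4, 3, 0) → (4, 2, 0) → (4, 2, 1) → (4, 2, 2) → (4, 2, 3))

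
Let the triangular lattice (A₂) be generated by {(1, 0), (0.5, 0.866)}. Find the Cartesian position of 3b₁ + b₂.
(3.5, 0.866)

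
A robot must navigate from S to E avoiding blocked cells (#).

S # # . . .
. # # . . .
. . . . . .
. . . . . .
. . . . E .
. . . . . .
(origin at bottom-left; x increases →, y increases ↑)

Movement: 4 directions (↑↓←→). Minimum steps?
8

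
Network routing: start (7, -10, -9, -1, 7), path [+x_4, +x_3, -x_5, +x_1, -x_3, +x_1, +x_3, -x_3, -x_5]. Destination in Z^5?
(9, -10, -9, 0, 5)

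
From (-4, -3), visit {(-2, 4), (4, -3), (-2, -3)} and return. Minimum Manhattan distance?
30
(one optimal route: (-4, -3) → (-2, 4) → (4, -3) → (-2, -3) → (-4, -3))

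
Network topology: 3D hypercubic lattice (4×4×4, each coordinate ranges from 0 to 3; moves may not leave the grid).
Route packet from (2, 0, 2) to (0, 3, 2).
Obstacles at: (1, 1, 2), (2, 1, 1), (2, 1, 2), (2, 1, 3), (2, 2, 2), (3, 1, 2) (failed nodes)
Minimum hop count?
5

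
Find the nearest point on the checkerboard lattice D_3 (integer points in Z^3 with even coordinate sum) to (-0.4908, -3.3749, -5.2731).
(0, -3, -5)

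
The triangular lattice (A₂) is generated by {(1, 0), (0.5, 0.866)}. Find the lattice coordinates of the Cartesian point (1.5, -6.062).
5b₁ - 7b₂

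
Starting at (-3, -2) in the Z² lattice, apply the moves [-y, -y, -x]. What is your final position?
(-4, -4)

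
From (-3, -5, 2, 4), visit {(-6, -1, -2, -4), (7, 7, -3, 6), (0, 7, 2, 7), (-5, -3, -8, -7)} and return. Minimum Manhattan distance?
100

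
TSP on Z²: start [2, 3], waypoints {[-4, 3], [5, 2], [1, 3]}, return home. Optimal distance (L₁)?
20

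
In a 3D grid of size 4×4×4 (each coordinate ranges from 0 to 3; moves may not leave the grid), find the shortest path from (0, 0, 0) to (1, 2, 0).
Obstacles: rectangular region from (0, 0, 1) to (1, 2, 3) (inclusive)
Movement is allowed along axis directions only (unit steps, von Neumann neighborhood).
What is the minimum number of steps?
3
(one shortest path: (0, 0, 0) → (1, 0, 0) → (1, 1, 0) → (1, 2, 0))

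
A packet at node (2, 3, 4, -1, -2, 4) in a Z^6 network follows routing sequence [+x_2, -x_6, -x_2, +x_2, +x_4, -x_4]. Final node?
(2, 4, 4, -1, -2, 3)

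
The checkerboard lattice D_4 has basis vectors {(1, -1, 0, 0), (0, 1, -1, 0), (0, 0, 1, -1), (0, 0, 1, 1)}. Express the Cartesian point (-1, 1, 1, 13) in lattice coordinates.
-b₁ - 6b₃ + 7b₄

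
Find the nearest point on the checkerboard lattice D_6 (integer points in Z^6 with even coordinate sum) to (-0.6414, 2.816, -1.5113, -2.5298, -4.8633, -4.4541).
(-1, 3, -2, -3, -5, -4)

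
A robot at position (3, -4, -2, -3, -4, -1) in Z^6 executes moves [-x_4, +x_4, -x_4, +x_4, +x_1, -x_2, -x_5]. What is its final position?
(4, -5, -2, -3, -5, -1)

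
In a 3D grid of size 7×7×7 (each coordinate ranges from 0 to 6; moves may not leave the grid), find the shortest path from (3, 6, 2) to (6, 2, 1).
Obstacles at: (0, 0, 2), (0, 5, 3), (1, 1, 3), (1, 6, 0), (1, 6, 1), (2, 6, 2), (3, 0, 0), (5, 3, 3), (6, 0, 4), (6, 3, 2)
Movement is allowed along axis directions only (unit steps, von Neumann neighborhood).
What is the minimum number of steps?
8
(one shortest path: (3, 6, 2) → (4, 6, 2) → (5, 6, 2) → (6, 6, 2) → (6, 5, 2) → (6, 4, 2) → (6, 4, 1) → (6, 3, 1) → (6, 2, 1))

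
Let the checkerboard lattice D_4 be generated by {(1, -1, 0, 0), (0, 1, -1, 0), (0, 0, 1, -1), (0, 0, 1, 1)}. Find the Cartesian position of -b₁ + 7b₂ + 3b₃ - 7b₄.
(-1, 8, -11, -10)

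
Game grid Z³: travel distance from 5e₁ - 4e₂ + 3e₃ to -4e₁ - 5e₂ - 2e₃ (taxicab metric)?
15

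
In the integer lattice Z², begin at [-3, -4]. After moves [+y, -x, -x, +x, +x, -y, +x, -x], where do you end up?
(-3, -4)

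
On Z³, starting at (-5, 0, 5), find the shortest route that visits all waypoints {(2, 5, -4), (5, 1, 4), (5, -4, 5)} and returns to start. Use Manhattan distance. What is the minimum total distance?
56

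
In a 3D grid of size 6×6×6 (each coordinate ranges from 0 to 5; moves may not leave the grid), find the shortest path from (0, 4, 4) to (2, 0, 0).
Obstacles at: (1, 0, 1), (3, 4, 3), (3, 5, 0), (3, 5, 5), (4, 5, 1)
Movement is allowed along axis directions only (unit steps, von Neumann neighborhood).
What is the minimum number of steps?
10
(one shortest path: (0, 4, 4) → (1, 4, 4) → (2, 4, 4) → (2, 3, 4) → (2, 2, 4) → (2, 1, 4) → (2, 0, 4) → (2, 0, 3) → (2, 0, 2) → (2, 0, 1) → (2, 0, 0))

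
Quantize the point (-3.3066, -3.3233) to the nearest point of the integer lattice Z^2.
(-3, -3)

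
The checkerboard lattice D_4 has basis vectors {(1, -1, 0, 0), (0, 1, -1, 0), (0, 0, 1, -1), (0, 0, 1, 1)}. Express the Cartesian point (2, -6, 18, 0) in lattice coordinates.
2b₁ - 4b₂ + 7b₃ + 7b₄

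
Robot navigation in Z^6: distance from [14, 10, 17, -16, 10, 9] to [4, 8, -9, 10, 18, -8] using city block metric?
89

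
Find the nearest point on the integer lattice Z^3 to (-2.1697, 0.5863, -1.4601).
(-2, 1, -1)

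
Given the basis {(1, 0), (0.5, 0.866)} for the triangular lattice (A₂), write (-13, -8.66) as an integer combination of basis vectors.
-8b₁ - 10b₂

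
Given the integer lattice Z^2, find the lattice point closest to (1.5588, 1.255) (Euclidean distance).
(2, 1)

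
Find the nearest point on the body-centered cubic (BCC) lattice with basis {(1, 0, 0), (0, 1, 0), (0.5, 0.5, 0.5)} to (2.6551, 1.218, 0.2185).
(2.5, 1.5, 0.5)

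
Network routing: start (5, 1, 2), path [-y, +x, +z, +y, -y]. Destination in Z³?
(6, 0, 3)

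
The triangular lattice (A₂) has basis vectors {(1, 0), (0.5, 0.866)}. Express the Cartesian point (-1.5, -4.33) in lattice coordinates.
b₁ - 5b₂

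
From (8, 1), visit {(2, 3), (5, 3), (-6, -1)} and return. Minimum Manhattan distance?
36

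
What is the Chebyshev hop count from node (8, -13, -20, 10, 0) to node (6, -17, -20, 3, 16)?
16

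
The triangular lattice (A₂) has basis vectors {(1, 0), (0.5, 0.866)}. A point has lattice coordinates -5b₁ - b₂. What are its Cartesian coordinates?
(-5.5, -0.866)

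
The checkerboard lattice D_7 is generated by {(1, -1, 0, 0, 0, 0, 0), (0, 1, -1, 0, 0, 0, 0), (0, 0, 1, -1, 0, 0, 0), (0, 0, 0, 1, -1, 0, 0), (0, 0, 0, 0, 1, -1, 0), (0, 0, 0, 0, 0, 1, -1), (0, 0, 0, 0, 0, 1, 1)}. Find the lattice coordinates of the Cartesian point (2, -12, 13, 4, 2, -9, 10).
2b₁ - 10b₂ + 3b₃ + 7b₄ + 9b₅ - 5b₆ + 5b₇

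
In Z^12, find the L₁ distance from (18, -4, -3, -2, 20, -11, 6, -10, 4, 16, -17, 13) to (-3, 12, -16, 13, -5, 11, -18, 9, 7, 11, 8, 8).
193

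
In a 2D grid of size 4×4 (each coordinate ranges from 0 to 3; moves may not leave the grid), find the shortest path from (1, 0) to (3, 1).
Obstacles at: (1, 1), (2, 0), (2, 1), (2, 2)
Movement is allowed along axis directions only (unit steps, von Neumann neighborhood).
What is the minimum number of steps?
9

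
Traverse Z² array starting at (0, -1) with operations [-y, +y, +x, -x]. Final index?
(0, -1)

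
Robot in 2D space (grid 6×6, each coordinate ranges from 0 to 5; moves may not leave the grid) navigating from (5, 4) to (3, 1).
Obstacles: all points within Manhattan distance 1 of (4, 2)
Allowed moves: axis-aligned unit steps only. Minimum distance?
7
(one shortest path: (5, 4) → (4, 4) → (3, 4) → (2, 4) → (2, 3) → (2, 2) → (2, 1) → (3, 1))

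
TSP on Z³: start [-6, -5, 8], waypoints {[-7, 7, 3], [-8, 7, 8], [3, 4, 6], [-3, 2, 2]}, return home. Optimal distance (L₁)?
62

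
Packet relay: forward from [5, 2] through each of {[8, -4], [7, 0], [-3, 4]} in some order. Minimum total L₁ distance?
28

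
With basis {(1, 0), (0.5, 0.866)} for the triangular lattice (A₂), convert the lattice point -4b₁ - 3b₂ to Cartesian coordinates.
(-5.5, -2.598)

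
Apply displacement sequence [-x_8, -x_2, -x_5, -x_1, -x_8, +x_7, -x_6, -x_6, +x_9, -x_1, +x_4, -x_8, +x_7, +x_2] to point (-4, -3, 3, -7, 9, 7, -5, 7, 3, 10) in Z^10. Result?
(-6, -3, 3, -6, 8, 5, -3, 4, 4, 10)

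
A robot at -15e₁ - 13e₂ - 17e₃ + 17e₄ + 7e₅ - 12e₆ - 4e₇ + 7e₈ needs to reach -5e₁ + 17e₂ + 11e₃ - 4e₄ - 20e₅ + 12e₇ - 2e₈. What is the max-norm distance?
30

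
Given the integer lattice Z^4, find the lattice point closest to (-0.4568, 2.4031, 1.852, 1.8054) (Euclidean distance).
(0, 2, 2, 2)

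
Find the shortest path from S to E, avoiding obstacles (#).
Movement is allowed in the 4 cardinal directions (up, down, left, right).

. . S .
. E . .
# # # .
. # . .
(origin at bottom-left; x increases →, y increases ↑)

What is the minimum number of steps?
2
(one shortest path: (2, 3) → (1, 3) → (1, 2))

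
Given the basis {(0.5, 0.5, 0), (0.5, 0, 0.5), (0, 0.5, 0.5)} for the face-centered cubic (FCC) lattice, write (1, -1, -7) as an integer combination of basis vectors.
7b₁ - 5b₂ - 9b₃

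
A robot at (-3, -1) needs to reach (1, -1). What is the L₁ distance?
4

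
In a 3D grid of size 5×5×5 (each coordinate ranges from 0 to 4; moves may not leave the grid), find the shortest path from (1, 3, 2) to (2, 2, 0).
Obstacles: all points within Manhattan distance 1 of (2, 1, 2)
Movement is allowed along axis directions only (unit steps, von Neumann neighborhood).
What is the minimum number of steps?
4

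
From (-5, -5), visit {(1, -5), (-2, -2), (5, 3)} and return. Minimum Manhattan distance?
36
(one optimal route: (-5, -5) → (1, -5) → (5, 3) → (-2, -2) → (-5, -5))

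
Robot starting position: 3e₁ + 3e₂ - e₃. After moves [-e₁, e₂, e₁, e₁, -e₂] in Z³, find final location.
(4, 3, -1)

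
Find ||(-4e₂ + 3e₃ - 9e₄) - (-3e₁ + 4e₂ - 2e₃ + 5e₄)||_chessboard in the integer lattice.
14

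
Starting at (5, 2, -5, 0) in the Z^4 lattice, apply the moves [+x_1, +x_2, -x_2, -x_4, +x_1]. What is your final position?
(7, 2, -5, -1)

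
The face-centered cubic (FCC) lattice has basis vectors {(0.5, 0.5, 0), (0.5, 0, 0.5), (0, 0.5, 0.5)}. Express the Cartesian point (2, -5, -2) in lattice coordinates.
-b₁ + 5b₂ - 9b₃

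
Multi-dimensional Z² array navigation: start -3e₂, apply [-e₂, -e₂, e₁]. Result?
(1, -5)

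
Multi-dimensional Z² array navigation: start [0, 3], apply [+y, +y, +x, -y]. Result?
(1, 4)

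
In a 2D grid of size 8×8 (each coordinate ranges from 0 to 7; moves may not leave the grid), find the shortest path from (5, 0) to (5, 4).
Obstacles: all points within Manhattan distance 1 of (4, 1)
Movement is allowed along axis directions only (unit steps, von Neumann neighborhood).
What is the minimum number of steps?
6
(one shortest path: (5, 0) → (6, 0) → (6, 1) → (6, 2) → (5, 2) → (5, 3) → (5, 4))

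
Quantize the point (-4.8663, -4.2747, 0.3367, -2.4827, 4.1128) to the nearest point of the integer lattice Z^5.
(-5, -4, 0, -2, 4)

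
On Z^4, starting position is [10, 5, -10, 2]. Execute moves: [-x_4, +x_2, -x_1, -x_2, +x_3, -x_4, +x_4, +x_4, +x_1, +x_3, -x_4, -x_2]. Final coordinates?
(10, 4, -8, 1)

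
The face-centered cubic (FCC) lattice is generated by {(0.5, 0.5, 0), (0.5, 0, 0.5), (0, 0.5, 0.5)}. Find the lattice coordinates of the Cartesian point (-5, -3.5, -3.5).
-5b₁ - 5b₂ - 2b₃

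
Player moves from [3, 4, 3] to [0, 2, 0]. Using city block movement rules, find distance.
8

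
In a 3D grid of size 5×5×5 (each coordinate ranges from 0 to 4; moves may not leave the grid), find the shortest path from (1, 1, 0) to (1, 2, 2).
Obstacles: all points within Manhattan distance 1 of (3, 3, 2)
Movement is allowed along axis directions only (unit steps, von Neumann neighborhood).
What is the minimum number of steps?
3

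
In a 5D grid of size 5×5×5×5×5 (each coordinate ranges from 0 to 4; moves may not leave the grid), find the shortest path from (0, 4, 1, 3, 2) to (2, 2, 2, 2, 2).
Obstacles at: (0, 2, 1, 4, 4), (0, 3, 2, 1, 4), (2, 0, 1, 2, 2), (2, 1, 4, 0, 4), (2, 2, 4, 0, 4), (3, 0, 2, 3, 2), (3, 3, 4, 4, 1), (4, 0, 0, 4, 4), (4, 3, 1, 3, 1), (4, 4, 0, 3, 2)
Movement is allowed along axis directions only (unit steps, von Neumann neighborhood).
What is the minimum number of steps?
6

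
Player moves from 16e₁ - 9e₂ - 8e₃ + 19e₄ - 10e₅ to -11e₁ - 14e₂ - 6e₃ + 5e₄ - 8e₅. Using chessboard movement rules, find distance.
27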